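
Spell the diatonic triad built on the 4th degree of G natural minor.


Reasoning:
G natural minor scale: G A Bb C D Eb F
Diatonic triad on degree 4 stacks scale notes 4, 6, 1: C Eb G
C→Eb = 3 semitones; C→G = 7 semitones → minor triad
= C Eb G (minor)


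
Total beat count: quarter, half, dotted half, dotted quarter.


Solution.
Beat values:
  quarter = 1 beat
  half = 2 beats
  dotted half = 3 beats
  dotted quarter = 1.5 beats
Sum = 1 + 2 + 3 + 1.5
= 7.5 beats


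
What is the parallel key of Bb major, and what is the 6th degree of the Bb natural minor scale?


Let's work it out.
Parallel keys share the same tonic but differ in mode
Bb major → parallel is Bb minor
Bb natural minor scale: Bb C Db Eb F Gb Ab
= Bb minor; 6th degree = Gb


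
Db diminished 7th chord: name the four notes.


Diminished 7th chord = root + minor 3rd + diminished 5th + diminished 7th
Seventh chords stack in thirds, so the letter names are D-F-A-C
Root: Db
Minor 3rd above Db: Fb
Diminished 5th above Db: Abb
Diminished 7th above Db: Cbb
Chord = Db Fb Abb Cbb


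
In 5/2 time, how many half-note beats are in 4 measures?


Working:
Time signature 5/2: the bottom number 2 means the half note gets one count
The top number 5 means 5 half-note beats per measure
Total = 5 × 4 measures
= 20 half-note beats


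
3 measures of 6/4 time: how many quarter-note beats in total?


Reasoning:
Time signature 6/4: the bottom number 4 means the quarter note gets one count
The top number 6 means 6 quarter-note beats per measure
Total = 6 × 3 measures
= 18 quarter-note beats


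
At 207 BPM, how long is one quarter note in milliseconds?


Step by step:
One quarter-note beat = 60000 / BPM = 60000 / 207 ms
Duration = 60000 / 207
= 289.9 ms


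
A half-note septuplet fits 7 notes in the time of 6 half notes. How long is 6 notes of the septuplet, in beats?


Septuplet: 7 notes occupy the space of 6 half notes
Space = 6 × 2 = 12 beats
Each septuplet note = 12 / 7 = 12/7 beats
6 notes = 6 × 12/7 = 72/7
= 72/7 beats


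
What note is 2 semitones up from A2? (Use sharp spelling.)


A2: chromatic position 9 in octave 2 → absolute = 2×12 + 9 = 33
Transpose up 2: 33 + 2 = 35
35 = 2×12 + 11 → B in octave 2
Result = B2


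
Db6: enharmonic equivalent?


Enharmonic notes sound the same pitch but are spelled with different letter names
Db and C# name the same pitch class
= C#6


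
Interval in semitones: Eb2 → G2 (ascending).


Absolute semitone position = octave×12 + chromatic position
Eb2: 2×12 + 3 = 27
G2: 2×12 + 7 = 31
Difference = 31 - 27 = 4
= 4 semitones


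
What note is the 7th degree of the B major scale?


Major scale pattern: W-W-H-W-W-W-H (2-2-1-2-2-2-1 semitones)
Starting from B:
  B + 2 semitones → C#
  C# + 2 semitones → D#
  D# + 1 semitone → E
  E + 2 semitones → F#
  F# + 2 semitones → G#
  G# + 2 semitones → A#
  A# + 1 semitone → B
Scale: B C# D# E F# G# A#
Degree 7 = A#


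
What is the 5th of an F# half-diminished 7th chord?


Let's work it out.
Half-diminished 7th chord = root + minor 3rd + diminished 5th + minor 7th
Seventh chords stack in thirds, so the letter names are F-A-C-E
Root: F#
Minor 3rd above F#: A
Diminished 5th above F#: C
Minor 7th above F#: E
The 5th = C


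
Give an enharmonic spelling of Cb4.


Step by step:
Enharmonic notes sound the same pitch but are spelled with different letter names
Cb and B name the same pitch class
Octave numbers change at C, so Cb4 = B3
= B3


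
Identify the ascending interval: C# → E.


Step by step:
Letter names: C → E spans 3 letter names → a 3rd
Semitones: C# → E = 3 half-steps
A 3rd of 3 semitones is a minor 3rd
= minor 3rd


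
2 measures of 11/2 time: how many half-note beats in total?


Solution.
Time signature 11/2: the bottom number 2 means the half note gets one count
The top number 11 means 11 half-note beats per measure
Total = 11 × 2 measures
= 22 half-note beats


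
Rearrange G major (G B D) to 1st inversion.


Let's work it out.
Root position: G B D
1st inversion: move root up an octave
Bass note: B
Notes (bottom to top) = B D G


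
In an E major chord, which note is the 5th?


Step by step:
Major triad = root + major 3rd (4 semitones) + perfect 5th (7 semitones)
A triad on E stacks thirds, so the chord tones use letter names E-G-B
Root: E
Major 3rd above E: G#
Perfect 5th above E: B
The 5th = B


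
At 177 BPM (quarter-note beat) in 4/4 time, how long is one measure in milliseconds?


Step by step:
Quarter-note beat duration = 60000 / 177 ms
Beats per measure (4/4) = 4
One measure = 4 × 60000 / 177 = 240000 / 177 ms
= 1355.9 ms


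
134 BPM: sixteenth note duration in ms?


Solution.
One quarter-note beat = 60000 / BPM = 60000 / 134 ms
Sixteenth note = 1/4 × quarter note
Duration = 1/4 × 60000 / 134 = 15000 / 134
= 111.9 ms


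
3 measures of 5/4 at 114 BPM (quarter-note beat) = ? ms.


Quarter-note beat duration = 60000 / 114 ms
Beats per measure (5/4) = 5
One measure = 5 × 60000 / 114 = 300000 / 114 ms
3 measures = 3 × 300000 / 114 = 900000 / 114
= 7894.7 ms


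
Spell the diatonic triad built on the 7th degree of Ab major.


Solution.
Ab major scale: Ab Bb C Db Eb F G
Diatonic triad on degree 7 stacks scale notes 7, 2, 4: G Bb Db
G→Bb = 3 semitones; G→Db = 6 semitones → diminished triad
= G Bb Db (diminished)


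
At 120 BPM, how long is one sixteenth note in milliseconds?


One quarter-note beat = 60000 / BPM = 60000 / 120 ms
Sixteenth note = 1/4 × quarter note
Duration = 1/4 × 60000 / 120 = 15000 / 120
= 125.0 ms


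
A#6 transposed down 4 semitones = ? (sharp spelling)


Working:
A#6: chromatic position 10 in octave 6 → absolute = 6×12 + 10 = 82
Transpose down 4: 82 - 4 = 78
78 = 6×12 + 6 → F# in octave 6
Result = F#6


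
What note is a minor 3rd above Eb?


A 3rd spans 3 letter names, so from E we land on G
A minor 3rd = 3 semitones above Eb
Spell G at that pitch: Gb
= Gb


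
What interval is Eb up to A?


Letter names: E → A spans 4 letter names → a 4th
Semitones: Eb → A = 6 half-steps
A 4th of 6 semitones is an augmented 4th
= augmented 4th


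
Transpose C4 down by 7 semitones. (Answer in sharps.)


Let's work it out.
C4: chromatic position 0 in octave 4 → absolute = 4×12 + 0 = 48
Transpose down 7: 48 - 7 = 41
41 = 3×12 + 5 → F in octave 3
Result = F3


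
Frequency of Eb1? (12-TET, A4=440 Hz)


Reasoning:
f = 440 × 2^(n/12) where n = semitones from A4
Eb1: -42 semitones from A4
f = 440 × 2^(-42/12)
f = 38.89 Hz


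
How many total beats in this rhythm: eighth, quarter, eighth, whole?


Solution.
Beat values:
  eighth = 0.5 beats
  quarter = 1 beat
  eighth = 0.5 beats
  whole = 4 beats
Sum = 0.5 + 1 + 0.5 + 4
= 6 beats


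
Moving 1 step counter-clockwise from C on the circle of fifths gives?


Working:
Each counter-clockwise step moves down a perfect 5th (= up a perfect 4th)
From C: C → F
= F


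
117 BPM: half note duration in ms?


One quarter-note beat = 60000 / BPM = 60000 / 117 ms
Half note = 2 × quarter note
Duration = 2 × 60000 / 117 = 120000 / 117
= 1025.6 ms


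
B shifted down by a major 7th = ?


major 7th: 7 letter names, 11 semitones
Letter: B - 6 → C
Pitch: B - 11 semitones, spelled as a C → C
= C


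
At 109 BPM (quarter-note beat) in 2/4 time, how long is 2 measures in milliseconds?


Step by step:
Quarter-note beat duration = 60000 / 109 ms
Beats per measure (2/4) = 2
One measure = 2 × 60000 / 109 = 120000 / 109 ms
2 measures = 2 × 120000 / 109 = 240000 / 109
= 2201.8 ms


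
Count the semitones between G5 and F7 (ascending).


Step by step:
Absolute semitone position = octave×12 + chromatic position
G5: 5×12 + 7 = 67
F7: 7×12 + 5 = 89
Difference = 89 - 67 = 22
= 22 semitones


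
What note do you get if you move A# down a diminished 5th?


Reasoning:
diminished 5th: 5 letter names, 6 semitones
Letter: A - 4 → D
Pitch: A# - 6 semitones, spelled as a D → D##
= D##


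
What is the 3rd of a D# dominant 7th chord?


Dominant 7th chord = root + major 3rd + perfect 5th + minor 7th
Seventh chords stack in thirds, so the letter names are D-F-A-C
Root: D#
Major 3rd above D#: F##
Perfect 5th above D#: A#
Minor 7th above D#: C#
The 3rd = F##


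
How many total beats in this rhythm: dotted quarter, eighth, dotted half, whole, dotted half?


Beat values:
  dotted quarter = 1.5 beats
  eighth = 0.5 beats
  dotted half = 3 beats
  whole = 4 beats
  dotted half = 3 beats
Sum = 1.5 + 0.5 + 3 + 4 + 3
= 12 beats


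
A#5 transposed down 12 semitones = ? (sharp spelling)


Let's work it out.
A#5: chromatic position 10 in octave 5 → absolute = 5×12 + 10 = 70
Transpose down 12: 70 - 12 = 58
58 = 4×12 + 10 → A# in octave 4
Result = A#4


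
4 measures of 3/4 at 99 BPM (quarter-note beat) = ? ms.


Let's work it out.
Quarter-note beat duration = 60000 / 99 ms
Beats per measure (3/4) = 3
One measure = 3 × 60000 / 99 = 180000 / 99 ms
4 measures = 4 × 180000 / 99 = 720000 / 99
= 7272.7 ms


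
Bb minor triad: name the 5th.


Minor triad = root + minor 3rd (3 semitones) + perfect 5th (7 semitones)
A triad on Bb stacks thirds, so the chord tones use letter names B-D-F
Root: Bb
Minor 3rd above Bb: Db
Perfect 5th above Bb: F
The 5th = F


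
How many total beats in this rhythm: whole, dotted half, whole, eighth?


Let's work it out.
Beat values:
  whole = 4 beats
  dotted half = 3 beats
  whole = 4 beats
  eighth = 0.5 beats
Sum = 4 + 3 + 4 + 0.5
= 11.5 beats


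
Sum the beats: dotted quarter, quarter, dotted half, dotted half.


Let's work it out.
Beat values:
  dotted quarter = 1.5 beats
  quarter = 1 beat
  dotted half = 3 beats
  dotted half = 3 beats
Sum = 1.5 + 1 + 3 + 3
= 8.5 beats


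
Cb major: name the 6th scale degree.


Major scale pattern: W-W-H-W-W-W-H (2-2-1-2-2-2-1 semitones)
Starting from Cb:
  Cb + 2 semitones → Db
  Db + 2 semitones → Eb
  Eb + 1 semitone → Fb
  Fb + 2 semitones → Gb
  Gb + 2 semitones → Ab
  Ab + 2 semitones → Bb
  Bb + 1 semitone → Cb
Scale: Cb Db Eb Fb Gb Ab Bb
Degree 6 = Ab


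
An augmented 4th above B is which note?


Let's work it out.
A 4th spans 4 letter names, so from B we land on E
An augmented 4th = 6 semitones above B
Spell E at that pitch: E#
= E#


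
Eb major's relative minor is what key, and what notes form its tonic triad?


The relative minor shares the major's key signature and starts on its 6th degree
6th degree = a major 6th above the tonic; a major 6th above Eb is C
→ relative minor of Eb major is C minor
Tonic triad of C minor = root + minor 3rd + perfect 5th = C Eb G
= C minor; triad = C Eb G


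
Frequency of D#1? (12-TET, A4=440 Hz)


f = 440 × 2^(n/12) where n = semitones from A4
D#1: -42 semitones from A4
f = 440 × 2^(-42/12)
f = 38.89 Hz


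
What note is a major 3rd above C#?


Solution.
A 3rd spans 3 letter names, so from C we land on E
A major 3rd = 4 semitones above C#
Spell E at that pitch: E#
= E#


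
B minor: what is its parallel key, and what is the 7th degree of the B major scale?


Let's work it out.
Parallel keys share the same tonic but differ in mode
B minor → parallel is B major
B major scale: B C# D# E F# G# A#
= B major; 7th degree = A#


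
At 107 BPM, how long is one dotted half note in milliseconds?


Step by step:
One quarter-note beat = 60000 / BPM = 60000 / 107 ms
Dotted half note = 3 × quarter note
Duration = 3 × 60000 / 107 = 180000 / 107
= 1682.2 ms


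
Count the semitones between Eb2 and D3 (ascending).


Absolute semitone position = octave×12 + chromatic position
Eb2: 2×12 + 3 = 27
D3: 3×12 + 2 = 38
Difference = 38 - 27 = 11
= 11 semitones


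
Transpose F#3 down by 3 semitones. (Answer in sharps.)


F#3: chromatic position 6 in octave 3 → absolute = 3×12 + 6 = 42
Transpose down 3: 42 - 3 = 39
39 = 3×12 + 3 → D# in octave 3
Result = D#3


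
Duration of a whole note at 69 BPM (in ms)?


Working:
One quarter-note beat = 60000 / BPM = 60000 / 69 ms
Whole note = 4 × quarter note
Duration = 4 × 60000 / 69 = 240000 / 69
= 3478.3 ms


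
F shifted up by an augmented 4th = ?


Let's work it out.
augmented 4th: 4 letter names, 6 semitones
Letter: F + 3 → B
Pitch: F + 6 semitones, spelled as a B → B
= B


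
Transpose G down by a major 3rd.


Let's work it out.
major 3rd: 3 letter names, 4 semitones
Letter: G - 2 → E
Pitch: G - 4 semitones, spelled as an E → Eb
= Eb


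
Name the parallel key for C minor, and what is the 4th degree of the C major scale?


Let's work it out.
Parallel keys share the same tonic but differ in mode
C minor → parallel is C major
C major scale: C D E F G A B
= C major; 4th degree = F


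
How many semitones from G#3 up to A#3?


Let's work it out.
Absolute semitone position = octave×12 + chromatic position
G#3: 3×12 + 8 = 44
A#3: 3×12 + 10 = 46
Difference = 46 - 44 = 2
= 2 semitones


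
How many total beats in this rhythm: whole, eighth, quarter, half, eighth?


Solution.
Beat values:
  whole = 4 beats
  eighth = 0.5 beats
  quarter = 1 beat
  half = 2 beats
  eighth = 0.5 beats
Sum = 4 + 0.5 + 1 + 2 + 0.5
= 8 beats


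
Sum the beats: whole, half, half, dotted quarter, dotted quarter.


Beat values:
  whole = 4 beats
  half = 2 beats
  half = 2 beats
  dotted quarter = 1.5 beats
  dotted quarter = 1.5 beats
Sum = 4 + 2 + 2 + 1.5 + 1.5
= 11 beats


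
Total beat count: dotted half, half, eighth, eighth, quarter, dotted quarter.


Let's work it out.
Beat values:
  dotted half = 3 beats
  half = 2 beats
  eighth = 0.5 beats
  eighth = 0.5 beats
  quarter = 1 beat
  dotted quarter = 1.5 beats
Sum = 3 + 2 + 0.5 + 0.5 + 1 + 1.5
= 8.5 beats


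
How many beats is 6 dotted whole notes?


Reasoning:
Base whole note = 4 beats
Dot 1 adds half the previous value: +2
One dotted whole = 4 + 2 = 6
6 of them = 6 × 6 = 36
= 36 beats


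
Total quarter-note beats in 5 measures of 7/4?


Solution.
Time signature 7/4: the bottom number 4 means the quarter note gets one count
The top number 7 means 7 quarter-note beats per measure
Total = 7 × 5 measures
= 35 quarter-note beats


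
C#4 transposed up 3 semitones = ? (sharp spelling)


Step by step:
C#4: chromatic position 1 in octave 4 → absolute = 4×12 + 1 = 49
Transpose up 3: 49 + 3 = 52
52 = 4×12 + 4 → E in octave 4
Result = E4


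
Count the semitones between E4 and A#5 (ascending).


Solution.
Absolute semitone position = octave×12 + chromatic position
E4: 4×12 + 4 = 52
A#5: 5×12 + 10 = 70
Difference = 70 - 52 = 18
= 18 semitones


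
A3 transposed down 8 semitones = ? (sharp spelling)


Let's work it out.
A3: chromatic position 9 in octave 3 → absolute = 3×12 + 9 = 45
Transpose down 8: 45 - 8 = 37
37 = 3×12 + 1 → C# in octave 3
Result = C#3


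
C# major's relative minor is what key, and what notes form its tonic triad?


Reasoning:
The relative minor shares the major's key signature and starts on its 6th degree
6th degree = a major 6th above the tonic; a major 6th above C# is A#
→ relative minor of C# major is A# minor
Tonic triad of A# minor = root + minor 3rd + perfect 5th = A# C# E#
= A# minor; triad = A# C# E#


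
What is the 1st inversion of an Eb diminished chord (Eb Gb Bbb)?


Let's work it out.
Root position: Eb Gb Bbb
1st inversion: move root up an octave
Bass note: Gb
Notes (bottom to top) = Gb Bbb Eb


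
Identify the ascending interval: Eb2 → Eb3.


Letter names: E → E spans 8 letter names → an octave
Semitones: Eb2 → Eb3 = 12 half-steps
An octave of 12 semitones is a perfect octave
= perfect octave


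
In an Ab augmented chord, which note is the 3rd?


Augmented triad = root + major 3rd (4 semitones) + augmented 5th (8 semitones)
A triad on Ab stacks thirds, so the chord tones use letter names A-C-E
Root: Ab
Major 3rd above Ab: C
Augmented 5th above Ab: E
The 3rd = C


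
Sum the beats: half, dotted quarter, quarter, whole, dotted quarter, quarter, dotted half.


Working:
Beat values:
  half = 2 beats
  dotted quarter = 1.5 beats
  quarter = 1 beat
  whole = 4 beats
  dotted quarter = 1.5 beats
  quarter = 1 beat
  dotted half = 3 beats
Sum = 2 + 1.5 + 1 + 4 + 1.5 + 1 + 3
= 14 beats


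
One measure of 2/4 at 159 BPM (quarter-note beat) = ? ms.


Quarter-note beat duration = 60000 / 159 ms
Beats per measure (2/4) = 2
One measure = 2 × 60000 / 159 = 120000 / 159 ms
= 754.7 ms


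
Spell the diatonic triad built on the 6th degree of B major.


B major scale: B C# D# E F# G# A#
Diatonic triad on degree 6 stacks scale notes 6, 1, 3: G# B D#
G#→B = 3 semitones; G#→D# = 7 semitones → minor triad
= G# B D# (minor)


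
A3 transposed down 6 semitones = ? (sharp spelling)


Reasoning:
A3: chromatic position 9 in octave 3 → absolute = 3×12 + 9 = 45
Transpose down 6: 45 - 6 = 39
39 = 3×12 + 3 → D# in octave 3
Result = D#3


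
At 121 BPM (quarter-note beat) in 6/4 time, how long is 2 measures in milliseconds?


Reasoning:
Quarter-note beat duration = 60000 / 121 ms
Beats per measure (6/4) = 6
One measure = 6 × 60000 / 121 = 360000 / 121 ms
2 measures = 2 × 360000 / 121 = 720000 / 121
= 5950.4 ms


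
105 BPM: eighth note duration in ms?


One quarter-note beat = 60000 / BPM = 60000 / 105 ms
Eighth note = 1/2 × quarter note
Duration = 1/2 × 60000 / 105 = 30000 / 105
= 285.7 ms


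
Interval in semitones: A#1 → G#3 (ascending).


Let's work it out.
Absolute semitone position = octave×12 + chromatic position
A#1: 1×12 + 10 = 22
G#3: 3×12 + 8 = 44
Difference = 44 - 22 = 22
= 22 semitones


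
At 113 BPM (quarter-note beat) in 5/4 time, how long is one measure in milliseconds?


Let's work it out.
Quarter-note beat duration = 60000 / 113 ms
Beats per measure (5/4) = 5
One measure = 5 × 60000 / 113 = 300000 / 113 ms
= 2654.9 ms


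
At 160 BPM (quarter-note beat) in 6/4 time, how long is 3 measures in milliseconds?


Quarter-note beat duration = 60000 / 160 ms
Beats per measure (6/4) = 6
One measure = 6 × 60000 / 160 = 360000 / 160 ms
3 measures = 3 × 360000 / 160 = 1080000 / 160
= 6750.0 ms


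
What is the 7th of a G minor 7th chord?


Minor 7th chord = root + minor 3rd + perfect 5th + minor 7th
Seventh chords stack in thirds, so the letter names are G-B-D-F
Root: G
Minor 3rd above G: Bb
Perfect 5th above G: D
Minor 7th above G: F
The 7th = F


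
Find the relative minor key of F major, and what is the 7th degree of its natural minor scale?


Let's work it out.
The relative minor shares the major's key signature and starts on its 6th degree
6th degree = a major 6th above the tonic; a major 6th above F is D
→ relative minor of F major is D minor
D natural minor scale: D E F G A Bb C
= D minor; 7th degree = C


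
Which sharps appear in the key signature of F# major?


Let's work it out.
Sharp major keys follow the circle of fifths: C(0), G(1), D(2), A(3), E(4), B(5), F#(6), C#(7)
F# major has 6 sharps
Order of sharps: F# C# G# D# A# E# B# → first 6: F#, C#, G#, D#, A#, E#
= F#, C#, G#, D#, A#, E#


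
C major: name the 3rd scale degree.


Solution.
Major scale pattern: W-W-H-W-W-W-H (2-2-1-2-2-2-1 semitones)
Starting from C:
  C + 2 semitones → D
  D + 2 semitones → E
  E + 1 semitone → F
  F + 2 semitones → G
  G + 2 semitones → A
  A + 2 semitones → B
  B + 1 semitone → C
Scale: C D E F G A B
Degree 3 = E


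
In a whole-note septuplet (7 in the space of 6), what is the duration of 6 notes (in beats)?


Reasoning:
Septuplet: 7 notes occupy the space of 6 whole notes
Space = 6 × 4 = 24 beats
Each septuplet note = 24 / 7 = 24/7 beats
6 notes = 6 × 24/7 = 144/7
= 144/7 beats


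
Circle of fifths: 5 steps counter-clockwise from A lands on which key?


Step by step:
Each counter-clockwise step moves down a perfect 5th (= up a perfect 4th)
From A: A → D → G → C → F → Bb
= Bb


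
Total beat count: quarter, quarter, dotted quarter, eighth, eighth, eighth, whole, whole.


Let's work it out.
Beat values:
  quarter = 1 beat
  quarter = 1 beat
  dotted quarter = 1.5 beats
  eighth = 0.5 beats
  eighth = 0.5 beats
  eighth = 0.5 beats
  whole = 4 beats
  whole = 4 beats
Sum = 1 + 1 + 1.5 + 0.5 + 0.5 + 0.5 + 4 + 4
= 13 beats


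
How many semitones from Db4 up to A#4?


Reasoning:
Absolute semitone position = octave×12 + chromatic position
Db4: 4×12 + 1 = 49
A#4: 4×12 + 10 = 58
Difference = 58 - 49 = 9
= 9 semitones


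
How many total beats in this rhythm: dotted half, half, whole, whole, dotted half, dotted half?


Solution.
Beat values:
  dotted half = 3 beats
  half = 2 beats
  whole = 4 beats
  whole = 4 beats
  dotted half = 3 beats
  dotted half = 3 beats
Sum = 3 + 2 + 4 + 4 + 3 + 3
= 19 beats


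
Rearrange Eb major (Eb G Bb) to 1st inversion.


Root position: Eb G Bb
1st inversion: move root up an octave
Bass note: G
Notes (bottom to top) = G Bb Eb


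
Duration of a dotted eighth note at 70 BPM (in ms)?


Step by step:
One quarter-note beat = 60000 / BPM = 60000 / 70 ms
Dotted eighth note = 3/4 × quarter note
Duration = 3/4 × 60000 / 70 = 45000 / 70
= 642.9 ms


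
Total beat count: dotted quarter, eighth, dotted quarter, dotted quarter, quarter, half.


Step by step:
Beat values:
  dotted quarter = 1.5 beats
  eighth = 0.5 beats
  dotted quarter = 1.5 beats
  dotted quarter = 1.5 beats
  quarter = 1 beat
  half = 2 beats
Sum = 1.5 + 0.5 + 1.5 + 1.5 + 1 + 2
= 8 beats


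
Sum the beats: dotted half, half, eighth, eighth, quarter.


Solution.
Beat values:
  dotted half = 3 beats
  half = 2 beats
  eighth = 0.5 beats
  eighth = 0.5 beats
  quarter = 1 beat
Sum = 3 + 2 + 0.5 + 0.5 + 1
= 7 beats


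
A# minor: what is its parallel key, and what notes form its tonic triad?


Let's work it out.
Parallel keys share the same tonic but differ in mode
A# minor → parallel is A# major
Tonic triad of A# major = A# C## E#
= A# major; triad = A# C## E#


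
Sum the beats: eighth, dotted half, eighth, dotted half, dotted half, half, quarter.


Step by step:
Beat values:
  eighth = 0.5 beats
  dotted half = 3 beats
  eighth = 0.5 beats
  dotted half = 3 beats
  dotted half = 3 beats
  half = 2 beats
  quarter = 1 beat
Sum = 0.5 + 3 + 0.5 + 3 + 3 + 2 + 1
= 13 beats


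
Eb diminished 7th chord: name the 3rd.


Diminished 7th chord = root + minor 3rd + diminished 5th + diminished 7th
Seventh chords stack in thirds, so the letter names are E-G-B-D
Root: Eb
Minor 3rd above Eb: Gb
Diminished 5th above Eb: Bbb
Diminished 7th above Eb: Dbb
The 3rd = Gb


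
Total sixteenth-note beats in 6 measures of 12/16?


Let's work it out.
Time signature 12/16: the bottom number 16 means the sixteenth note gets one count
The top number 12 means 12 sixteenth-note beats per measure
Total = 12 × 6 measures
= 72 sixteenth-note beats


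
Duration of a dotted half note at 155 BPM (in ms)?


Working:
One quarter-note beat = 60000 / BPM = 60000 / 155 ms
Dotted half note = 3 × quarter note
Duration = 3 × 60000 / 155 = 180000 / 155
= 1161.3 ms


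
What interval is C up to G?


Letter names: C → G spans 5 letter names → a 5th
Semitones: C → G = 7 half-steps
A 5th of 7 semitones is a perfect 5th
= perfect 5th


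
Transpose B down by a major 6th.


Step by step:
major 6th: 6 letter names, 9 semitones
Letter: B - 5 → D
Pitch: B - 9 semitones, spelled as a D → D
= D


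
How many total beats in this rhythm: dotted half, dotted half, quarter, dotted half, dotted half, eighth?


Let's work it out.
Beat values:
  dotted half = 3 beats
  dotted half = 3 beats
  quarter = 1 beat
  dotted half = 3 beats
  dotted half = 3 beats
  eighth = 0.5 beats
Sum = 3 + 3 + 1 + 3 + 3 + 0.5
= 13.5 beats


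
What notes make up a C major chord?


Major triad = root + major 3rd (4 semitones) + perfect 5th (7 semitones)
A triad on C stacks thirds, so the chord tones use letter names C-E-G
Root: C
Major 3rd above C: E
Perfect 5th above C: G
Chord = C E G


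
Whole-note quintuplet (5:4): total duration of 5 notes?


Quintuplet: 5 notes occupy the space of 4 whole notes
Space = 4 × 4 = 16 beats
Each quintuplet note = 16 / 5 = 16/5 beats
5 notes = 5 × 16/5 = 16
= 16 beats


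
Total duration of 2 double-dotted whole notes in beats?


Let's work it out.
Base whole note = 4 beats
Dot 1 adds half the previous value: +2
Dot 2 adds half the previous value: +1
One double-dotted whole = 4 + 2 + 1 = 7
2 of them = 2 × 7 = 14
= 14 beats


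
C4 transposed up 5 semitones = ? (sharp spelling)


C4: chromatic position 0 in octave 4 → absolute = 4×12 + 0 = 48
Transpose up 5: 48 + 5 = 53
53 = 4×12 + 5 → F in octave 4
Result = F4


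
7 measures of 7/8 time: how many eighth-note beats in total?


Reasoning:
Time signature 7/8: the bottom number 8 means the eighth note gets one count
The top number 7 means 7 eighth-note beats per measure
Total = 7 × 7 measures
= 49 eighth-note beats


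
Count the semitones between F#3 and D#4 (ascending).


Working:
Absolute semitone position = octave×12 + chromatic position
F#3: 3×12 + 6 = 42
D#4: 4×12 + 3 = 51
Difference = 51 - 42 = 9
= 9 semitones


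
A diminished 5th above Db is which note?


Reasoning:
A 5th spans 5 letter names, so from D we land on A
A diminished 5th = 6 semitones above Db
Spell A at that pitch: Abb
= Abb


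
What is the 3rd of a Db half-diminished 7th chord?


Reasoning:
Half-diminished 7th chord = root + minor 3rd + diminished 5th + minor 7th
Seventh chords stack in thirds, so the letter names are D-F-A-C
Root: Db
Minor 3rd above Db: Fb
Diminished 5th above Db: Abb
Minor 7th above Db: Cb
The 3rd = Fb


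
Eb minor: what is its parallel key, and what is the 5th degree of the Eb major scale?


Step by step:
Parallel keys share the same tonic but differ in mode
Eb minor → parallel is Eb major
Eb major scale: Eb F G Ab Bb C D
= Eb major; 5th degree = Bb


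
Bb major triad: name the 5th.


Step by step:
Major triad = root + major 3rd (4 semitones) + perfect 5th (7 semitones)
A triad on Bb stacks thirds, so the chord tones use letter names B-D-F
Root: Bb
Major 3rd above Bb: D
Perfect 5th above Bb: F
The 5th = F


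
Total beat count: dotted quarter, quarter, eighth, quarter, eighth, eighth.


Reasoning:
Beat values:
  dotted quarter = 1.5 beats
  quarter = 1 beat
  eighth = 0.5 beats
  quarter = 1 beat
  eighth = 0.5 beats
  eighth = 0.5 beats
Sum = 1.5 + 1 + 0.5 + 1 + 0.5 + 0.5
= 5 beats


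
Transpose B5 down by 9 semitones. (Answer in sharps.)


Working:
B5: chromatic position 11 in octave 5 → absolute = 5×12 + 11 = 71
Transpose down 9: 71 - 9 = 62
62 = 5×12 + 2 → D in octave 5
Result = D5


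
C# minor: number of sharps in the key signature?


Working:
Sharp minor keys follow the circle of fifths: A(0), E(1), B(2), F#(3), C#(4), G#(5), D#(6), A#(7)
C# minor has 4 sharps
Order of sharps: F# C# G# D# A# E# B# → first 4: F#, C#, G#, D#
= 4 sharps


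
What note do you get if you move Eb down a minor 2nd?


Step by step:
minor 2nd: 2 letter names, 1 semitones
Letter: E - 1 → D
Pitch: Eb - 1 semitones, spelled as a D → D
= D


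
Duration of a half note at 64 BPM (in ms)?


Step by step:
One quarter-note beat = 60000 / BPM = 60000 / 64 ms
Half note = 2 × quarter note
Duration = 2 × 60000 / 64 = 120000 / 64
= 1875.0 ms


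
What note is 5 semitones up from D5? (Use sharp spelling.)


Step by step:
D5: chromatic position 2 in octave 5 → absolute = 5×12 + 2 = 62
Transpose up 5: 62 + 5 = 67
67 = 5×12 + 7 → G in octave 5
Result = G5


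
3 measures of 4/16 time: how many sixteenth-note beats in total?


Time signature 4/16: the bottom number 16 means the sixteenth note gets one count
The top number 4 means 4 sixteenth-note beats per measure
Total = 4 × 3 measures
= 12 sixteenth-note beats


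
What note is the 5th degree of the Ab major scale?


Let's work it out.
Major scale pattern: W-W-H-W-W-W-H (2-2-1-2-2-2-1 semitones)
Starting from Ab:
  Ab + 2 semitones → Bb
  Bb + 2 semitones → C
  C + 1 semitone → Db
  Db + 2 semitones → Eb
  Eb + 2 semitones → F
  F + 2 semitones → G
  G + 1 semitone → Ab
Scale: Ab Bb C Db Eb F G
Degree 5 = Eb


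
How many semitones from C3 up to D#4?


Absolute semitone position = octave×12 + chromatic position
C3: 3×12 + 0 = 36
D#4: 4×12 + 3 = 51
Difference = 51 - 36 = 15
= 15 semitones


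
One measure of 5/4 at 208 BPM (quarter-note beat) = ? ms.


Quarter-note beat duration = 60000 / 208 ms
Beats per measure (5/4) = 5
One measure = 5 × 60000 / 208 = 300000 / 208 ms
= 1442.3 ms


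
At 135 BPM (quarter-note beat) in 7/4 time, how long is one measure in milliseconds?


Let's work it out.
Quarter-note beat duration = 60000 / 135 ms
Beats per measure (7/4) = 7
One measure = 7 × 60000 / 135 = 420000 / 135 ms
= 3111.1 ms


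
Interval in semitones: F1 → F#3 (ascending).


Let's work it out.
Absolute semitone position = octave×12 + chromatic position
F1: 1×12 + 5 = 17
F#3: 3×12 + 6 = 42
Difference = 42 - 17 = 25
= 25 semitones


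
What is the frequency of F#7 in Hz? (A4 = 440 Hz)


Step by step:
f = 440 × 2^(n/12) where n = semitones from A4
F#7: 33 semitones from A4
f = 440 × 2^(33/12)
f = 2959.96 Hz


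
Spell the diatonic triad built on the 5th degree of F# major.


Solution.
F# major scale: F# G# A# B C# D# E#
Diatonic triad on degree 5 stacks scale notes 5, 7, 2: C# E# G#
C#→E# = 4 semitones; C#→G# = 7 semitones → major triad
= C# E# G# (major)


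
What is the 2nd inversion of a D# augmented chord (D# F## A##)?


Let's work it out.
Root position: D# F## A##
2nd inversion: move root and 3rd up an octave
Bass note: A##
Notes (bottom to top) = A## D# F##


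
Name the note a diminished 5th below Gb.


Working:
A 5th spans 5 letter names, so from G we land on C
A diminished 5th = 6 semitones below Gb
Spell C at that pitch: C
= C


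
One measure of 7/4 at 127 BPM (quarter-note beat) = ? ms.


Quarter-note beat duration = 60000 / 127 ms
Beats per measure (7/4) = 7
One measure = 7 × 60000 / 127 = 420000 / 127 ms
= 3307.1 ms


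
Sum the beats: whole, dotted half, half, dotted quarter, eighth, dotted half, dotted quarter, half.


Beat values:
  whole = 4 beats
  dotted half = 3 beats
  half = 2 beats
  dotted quarter = 1.5 beats
  eighth = 0.5 beats
  dotted half = 3 beats
  dotted quarter = 1.5 beats
  half = 2 beats
Sum = 4 + 3 + 2 + 1.5 + 0.5 + 3 + 1.5 + 2
= 17.5 beats


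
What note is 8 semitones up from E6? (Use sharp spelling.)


Working:
E6: chromatic position 4 in octave 6 → absolute = 6×12 + 4 = 76
Transpose up 8: 76 + 8 = 84
84 = 7×12 + 0 → C in octave 7
Result = C7


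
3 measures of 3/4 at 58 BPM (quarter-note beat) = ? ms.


Working:
Quarter-note beat duration = 60000 / 58 ms
Beats per measure (3/4) = 3
One measure = 3 × 60000 / 58 = 180000 / 58 ms
3 measures = 3 × 180000 / 58 = 540000 / 58
= 9310.3 ms


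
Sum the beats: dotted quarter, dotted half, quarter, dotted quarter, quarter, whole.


Reasoning:
Beat values:
  dotted quarter = 1.5 beats
  dotted half = 3 beats
  quarter = 1 beat
  dotted quarter = 1.5 beats
  quarter = 1 beat
  whole = 4 beats
Sum = 1.5 + 3 + 1 + 1.5 + 1 + 4
= 12 beats


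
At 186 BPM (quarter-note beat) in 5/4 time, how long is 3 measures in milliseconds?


Solution.
Quarter-note beat duration = 60000 / 186 ms
Beats per measure (5/4) = 5
One measure = 5 × 60000 / 186 = 300000 / 186 ms
3 measures = 3 × 300000 / 186 = 900000 / 186
= 4838.7 ms


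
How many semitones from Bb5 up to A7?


Absolute semitone position = octave×12 + chromatic position
Bb5: 5×12 + 10 = 70
A7: 7×12 + 9 = 93
Difference = 93 - 70 = 23
= 23 semitones


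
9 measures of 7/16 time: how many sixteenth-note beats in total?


Reasoning:
Time signature 7/16: the bottom number 16 means the sixteenth note gets one count
The top number 7 means 7 sixteenth-note beats per measure
Total = 7 × 9 measures
= 63 sixteenth-note beats


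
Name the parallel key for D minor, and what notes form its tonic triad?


Let's work it out.
Parallel keys share the same tonic but differ in mode
D minor → parallel is D major
Tonic triad of D major = D F# A
= D major; triad = D F# A


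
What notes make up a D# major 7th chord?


Step by step:
Major 7th chord = root + major 3rd + perfect 5th + major 7th
Seventh chords stack in thirds, so the letter names are D-F-A-C
Root: D#
Major 3rd above D#: F##
Perfect 5th above D#: A#
Major 7th above D#: C##
Chord = D# F## A# C##


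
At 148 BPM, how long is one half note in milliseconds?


One quarter-note beat = 60000 / BPM = 60000 / 148 ms
Half note = 2 × quarter note
Duration = 2 × 60000 / 148 = 120000 / 148
= 810.8 ms


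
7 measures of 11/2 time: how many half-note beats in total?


Reasoning:
Time signature 11/2: the bottom number 2 means the half note gets one count
The top number 11 means 11 half-note beats per measure
Total = 11 × 7 measures
= 77 half-note beats


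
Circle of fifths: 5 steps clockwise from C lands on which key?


Step by step:
Each clockwise step on the circle of fifths moves up a perfect 5th
From C: C → G → D → A → E → B
= B


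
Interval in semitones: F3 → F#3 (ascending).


Let's work it out.
Absolute semitone position = octave×12 + chromatic position
F3: 3×12 + 5 = 41
F#3: 3×12 + 6 = 42
Difference = 42 - 41 = 1
= 1 semitone


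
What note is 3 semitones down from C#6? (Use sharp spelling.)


Solution.
C#6: chromatic position 1 in octave 6 → absolute = 6×12 + 1 = 73
Transpose down 3: 73 - 3 = 70
70 = 5×12 + 10 → A# in octave 5
Result = A#5


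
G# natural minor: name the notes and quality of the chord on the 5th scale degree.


Reasoning:
G# natural minor scale: G# A# B C# D# E F#
Diatonic triad on degree 5 stacks scale notes 5, 7, 2: D# F# A#
D#→F# = 3 semitones; D#→A# = 7 semitones → minor triad
= D# F# A# (minor)


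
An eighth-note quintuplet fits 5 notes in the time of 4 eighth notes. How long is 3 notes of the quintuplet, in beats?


Solution.
Quintuplet: 5 notes occupy the space of 4 eighth notes
Space = 4 × 1/2 = 2 beats
Each quintuplet note = 2 / 5 = 2/5 beats
3 notes = 3 × 2/5 = 6/5
= 6/5 beats


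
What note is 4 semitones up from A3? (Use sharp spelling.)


A3: chromatic position 9 in octave 3 → absolute = 3×12 + 9 = 45
Transpose up 4: 45 + 4 = 49
49 = 4×12 + 1 → C# in octave 4
Result = C#4


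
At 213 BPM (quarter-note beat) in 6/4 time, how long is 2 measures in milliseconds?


Working:
Quarter-note beat duration = 60000 / 213 ms
Beats per measure (6/4) = 6
One measure = 6 × 60000 / 213 = 360000 / 213 ms
2 measures = 2 × 360000 / 213 = 720000 / 213
= 3380.3 ms


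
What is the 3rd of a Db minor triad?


Minor triad = root + minor 3rd (3 semitones) + perfect 5th (7 semitones)
A triad on Db stacks thirds, so the chord tones use letter names D-F-A
Root: Db
Minor 3rd above Db: Fb
Perfect 5th above Db: Ab
The 3rd = Fb


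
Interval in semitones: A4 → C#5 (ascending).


Absolute semitone position = octave×12 + chromatic position
A4: 4×12 + 9 = 57
C#5: 5×12 + 1 = 61
Difference = 61 - 57 = 4
= 4 semitones


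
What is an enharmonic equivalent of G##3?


Step by step:
Enharmonic notes sound the same pitch but are spelled with different letter names
G## and A name the same pitch class
= A3


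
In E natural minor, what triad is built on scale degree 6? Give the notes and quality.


Step by step:
E natural minor scale: E F# G A B C D
Diatonic triad on degree 6 stacks scale notes 6, 1, 3: C E G
C→E = 4 semitones; C→G = 7 semitones → major triad
= C E G (major)


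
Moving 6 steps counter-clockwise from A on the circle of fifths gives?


Let's work it out.
Each counter-clockwise step moves down a perfect 5th (= up a perfect 4th)
From A: A → D → G → C → F → Bb → Eb
= Eb


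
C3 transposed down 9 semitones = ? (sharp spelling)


Solution.
C3: chromatic position 0 in octave 3 → absolute = 3×12 + 0 = 36
Transpose down 9: 36 - 9 = 27
27 = 2×12 + 3 → D# in octave 2
Result = D#2


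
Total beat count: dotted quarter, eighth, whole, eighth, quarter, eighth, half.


Beat values:
  dotted quarter = 1.5 beats
  eighth = 0.5 beats
  whole = 4 beats
  eighth = 0.5 beats
  quarter = 1 beat
  eighth = 0.5 beats
  half = 2 beats
Sum = 1.5 + 0.5 + 4 + 0.5 + 1 + 0.5 + 2
= 10 beats


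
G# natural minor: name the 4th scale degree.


Let's work it out.
Natural minor scale pattern: W-H-W-W-H-W-W (2-1-2-2-1-2-2 semitones)
Starting from G#:
  G# + 2 semitones → A#
  A# + 1 semitone → B
  B + 2 semitones → C#
  C# + 2 semitones → D#
  D# + 1 semitone → E
  E + 2 semitones → F#
  F# + 2 semitones → G#
Scale: G# A# B C# D# E F#
Degree 4 = C#


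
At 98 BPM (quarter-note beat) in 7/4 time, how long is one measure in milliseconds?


Reasoning:
Quarter-note beat duration = 60000 / 98 ms
Beats per measure (7/4) = 7
One measure = 7 × 60000 / 98 = 420000 / 98 ms
= 4285.7 ms


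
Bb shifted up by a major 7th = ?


major 7th: 7 letter names, 11 semitones
Letter: B + 6 → A
Pitch: Bb + 11 semitones, spelled as an A → A
= A


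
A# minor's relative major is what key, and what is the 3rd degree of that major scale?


The relative major shares the key signature and is a minor 3rd above the minor tonic
A minor 3rd above A# is C#
→ relative major of A# minor is C# major
C# major scale: C# D# E# F# G# A# B#
= C# major; 3rd degree = E#


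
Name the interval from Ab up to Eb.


Letter names: A → E spans 5 letter names → a 5th
Semitones: Ab → Eb = 7 half-steps
A 5th of 7 semitones is a perfect 5th
= perfect 5th


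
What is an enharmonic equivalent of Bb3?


Let's work it out.
Enharmonic notes sound the same pitch but are spelled with different letter names
Bb and A# name the same pitch class
= A#3


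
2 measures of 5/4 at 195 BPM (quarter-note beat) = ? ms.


Quarter-note beat duration = 60000 / 195 ms
Beats per measure (5/4) = 5
One measure = 5 × 60000 / 195 = 300000 / 195 ms
2 measures = 2 × 300000 / 195 = 600000 / 195
= 3076.9 ms


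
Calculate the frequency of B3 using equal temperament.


Working:
f = 440 × 2^(n/12) where n = semitones from A4
B3: -10 semitones from A4
f = 440 × 2^(-10/12)
f = 246.94 Hz


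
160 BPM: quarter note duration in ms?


One quarter-note beat = 60000 / BPM = 60000 / 160 ms
Duration = 60000 / 160
= 375.0 ms


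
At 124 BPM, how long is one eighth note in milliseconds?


Reasoning:
One quarter-note beat = 60000 / BPM = 60000 / 124 ms
Eighth note = 1/2 × quarter note
Duration = 1/2 × 60000 / 124 = 30000 / 124
= 241.9 ms


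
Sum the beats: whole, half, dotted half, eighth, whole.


Step by step:
Beat values:
  whole = 4 beats
  half = 2 beats
  dotted half = 3 beats
  eighth = 0.5 beats
  whole = 4 beats
Sum = 4 + 2 + 3 + 0.5 + 4
= 13.5 beats


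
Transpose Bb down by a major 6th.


Reasoning:
major 6th: 6 letter names, 9 semitones
Letter: B - 5 → D
Pitch: Bb - 9 semitones, spelled as a D → Db
= Db


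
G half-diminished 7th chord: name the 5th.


Reasoning:
Half-diminished 7th chord = root + minor 3rd + diminished 5th + minor 7th
Seventh chords stack in thirds, so the letter names are G-B-D-F
Root: G
Minor 3rd above G: Bb
Diminished 5th above G: Db
Minor 7th above G: F
The 5th = Db


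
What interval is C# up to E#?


Letter names: C → E spans 3 letter names → a 3rd
Semitones: C# → E# = 4 half-steps
A 3rd of 4 semitones is a major 3rd
= major 3rd
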